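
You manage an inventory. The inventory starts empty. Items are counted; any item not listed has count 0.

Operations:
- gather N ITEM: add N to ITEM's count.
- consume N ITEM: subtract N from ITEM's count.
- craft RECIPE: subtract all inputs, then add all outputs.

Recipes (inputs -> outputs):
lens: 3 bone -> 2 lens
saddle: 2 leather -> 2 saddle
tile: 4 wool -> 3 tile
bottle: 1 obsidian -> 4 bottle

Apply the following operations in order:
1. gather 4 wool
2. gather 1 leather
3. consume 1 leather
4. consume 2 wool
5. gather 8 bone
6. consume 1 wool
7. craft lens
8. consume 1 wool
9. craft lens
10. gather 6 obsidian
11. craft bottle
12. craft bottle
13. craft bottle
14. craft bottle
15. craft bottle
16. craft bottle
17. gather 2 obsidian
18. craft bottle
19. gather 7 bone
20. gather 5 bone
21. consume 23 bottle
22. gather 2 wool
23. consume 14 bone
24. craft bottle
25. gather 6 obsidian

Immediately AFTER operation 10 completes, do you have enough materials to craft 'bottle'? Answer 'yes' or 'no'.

After 1 (gather 4 wool): wool=4
After 2 (gather 1 leather): leather=1 wool=4
After 3 (consume 1 leather): wool=4
After 4 (consume 2 wool): wool=2
After 5 (gather 8 bone): bone=8 wool=2
After 6 (consume 1 wool): bone=8 wool=1
After 7 (craft lens): bone=5 lens=2 wool=1
After 8 (consume 1 wool): bone=5 lens=2
After 9 (craft lens): bone=2 lens=4
After 10 (gather 6 obsidian): bone=2 lens=4 obsidian=6

Answer: yes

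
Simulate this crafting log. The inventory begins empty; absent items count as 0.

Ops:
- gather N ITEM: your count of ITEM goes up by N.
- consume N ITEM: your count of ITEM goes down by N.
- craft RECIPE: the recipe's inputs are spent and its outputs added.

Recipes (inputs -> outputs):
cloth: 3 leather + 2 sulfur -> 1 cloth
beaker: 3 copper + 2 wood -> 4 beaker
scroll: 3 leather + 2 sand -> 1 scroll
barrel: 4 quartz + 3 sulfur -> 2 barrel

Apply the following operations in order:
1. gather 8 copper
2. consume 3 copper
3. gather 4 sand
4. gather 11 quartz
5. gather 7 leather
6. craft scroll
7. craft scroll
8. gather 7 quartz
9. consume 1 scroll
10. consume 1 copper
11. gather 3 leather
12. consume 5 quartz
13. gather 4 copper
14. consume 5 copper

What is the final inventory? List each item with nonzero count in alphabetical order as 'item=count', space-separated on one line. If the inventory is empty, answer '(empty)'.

Answer: copper=3 leather=4 quartz=13 scroll=1

Derivation:
After 1 (gather 8 copper): copper=8
After 2 (consume 3 copper): copper=5
After 3 (gather 4 sand): copper=5 sand=4
After 4 (gather 11 quartz): copper=5 quartz=11 sand=4
After 5 (gather 7 leather): copper=5 leather=7 quartz=11 sand=4
After 6 (craft scroll): copper=5 leather=4 quartz=11 sand=2 scroll=1
After 7 (craft scroll): copper=5 leather=1 quartz=11 scroll=2
After 8 (gather 7 quartz): copper=5 leather=1 quartz=18 scroll=2
After 9 (consume 1 scroll): copper=5 leather=1 quartz=18 scroll=1
After 10 (consume 1 copper): copper=4 leather=1 quartz=18 scroll=1
After 11 (gather 3 leather): copper=4 leather=4 quartz=18 scroll=1
After 12 (consume 5 quartz): copper=4 leather=4 quartz=13 scroll=1
After 13 (gather 4 copper): copper=8 leather=4 quartz=13 scroll=1
After 14 (consume 5 copper): copper=3 leather=4 quartz=13 scroll=1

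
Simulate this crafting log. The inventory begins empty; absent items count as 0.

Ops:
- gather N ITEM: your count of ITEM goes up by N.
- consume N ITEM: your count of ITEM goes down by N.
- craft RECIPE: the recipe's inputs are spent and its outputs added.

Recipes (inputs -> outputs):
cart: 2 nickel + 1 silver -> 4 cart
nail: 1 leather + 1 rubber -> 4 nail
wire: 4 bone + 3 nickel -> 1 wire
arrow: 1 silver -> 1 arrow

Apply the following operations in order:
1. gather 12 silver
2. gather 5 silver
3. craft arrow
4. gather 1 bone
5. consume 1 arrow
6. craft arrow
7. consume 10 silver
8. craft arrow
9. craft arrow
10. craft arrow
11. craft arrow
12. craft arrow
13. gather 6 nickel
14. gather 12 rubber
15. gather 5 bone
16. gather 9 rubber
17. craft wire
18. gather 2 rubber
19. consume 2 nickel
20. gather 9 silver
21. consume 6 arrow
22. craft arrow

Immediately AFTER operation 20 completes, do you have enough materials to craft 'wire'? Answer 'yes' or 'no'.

After 1 (gather 12 silver): silver=12
After 2 (gather 5 silver): silver=17
After 3 (craft arrow): arrow=1 silver=16
After 4 (gather 1 bone): arrow=1 bone=1 silver=16
After 5 (consume 1 arrow): bone=1 silver=16
After 6 (craft arrow): arrow=1 bone=1 silver=15
After 7 (consume 10 silver): arrow=1 bone=1 silver=5
After 8 (craft arrow): arrow=2 bone=1 silver=4
After 9 (craft arrow): arrow=3 bone=1 silver=3
After 10 (craft arrow): arrow=4 bone=1 silver=2
After 11 (craft arrow): arrow=5 bone=1 silver=1
After 12 (craft arrow): arrow=6 bone=1
After 13 (gather 6 nickel): arrow=6 bone=1 nickel=6
After 14 (gather 12 rubber): arrow=6 bone=1 nickel=6 rubber=12
After 15 (gather 5 bone): arrow=6 bone=6 nickel=6 rubber=12
After 16 (gather 9 rubber): arrow=6 bone=6 nickel=6 rubber=21
After 17 (craft wire): arrow=6 bone=2 nickel=3 rubber=21 wire=1
After 18 (gather 2 rubber): arrow=6 bone=2 nickel=3 rubber=23 wire=1
After 19 (consume 2 nickel): arrow=6 bone=2 nickel=1 rubber=23 wire=1
After 20 (gather 9 silver): arrow=6 bone=2 nickel=1 rubber=23 silver=9 wire=1

Answer: no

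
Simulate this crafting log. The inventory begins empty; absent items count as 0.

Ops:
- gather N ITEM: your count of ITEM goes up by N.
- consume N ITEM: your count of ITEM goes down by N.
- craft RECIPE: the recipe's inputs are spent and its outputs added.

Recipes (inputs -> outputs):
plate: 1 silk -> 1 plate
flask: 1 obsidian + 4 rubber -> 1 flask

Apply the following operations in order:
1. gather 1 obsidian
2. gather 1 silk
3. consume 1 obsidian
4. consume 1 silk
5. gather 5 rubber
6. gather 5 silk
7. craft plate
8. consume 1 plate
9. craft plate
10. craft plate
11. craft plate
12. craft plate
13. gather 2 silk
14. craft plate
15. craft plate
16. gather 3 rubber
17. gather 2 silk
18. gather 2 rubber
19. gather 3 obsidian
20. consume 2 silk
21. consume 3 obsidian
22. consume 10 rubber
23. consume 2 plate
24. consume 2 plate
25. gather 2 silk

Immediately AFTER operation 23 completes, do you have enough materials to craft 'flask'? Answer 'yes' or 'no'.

Answer: no

Derivation:
After 1 (gather 1 obsidian): obsidian=1
After 2 (gather 1 silk): obsidian=1 silk=1
After 3 (consume 1 obsidian): silk=1
After 4 (consume 1 silk): (empty)
After 5 (gather 5 rubber): rubber=5
After 6 (gather 5 silk): rubber=5 silk=5
After 7 (craft plate): plate=1 rubber=5 silk=4
After 8 (consume 1 plate): rubber=5 silk=4
After 9 (craft plate): plate=1 rubber=5 silk=3
After 10 (craft plate): plate=2 rubber=5 silk=2
After 11 (craft plate): plate=3 rubber=5 silk=1
After 12 (craft plate): plate=4 rubber=5
After 13 (gather 2 silk): plate=4 rubber=5 silk=2
After 14 (craft plate): plate=5 rubber=5 silk=1
After 15 (craft plate): plate=6 rubber=5
After 16 (gather 3 rubber): plate=6 rubber=8
After 17 (gather 2 silk): plate=6 rubber=8 silk=2
After 18 (gather 2 rubber): plate=6 rubber=10 silk=2
After 19 (gather 3 obsidian): obsidian=3 plate=6 rubber=10 silk=2
After 20 (consume 2 silk): obsidian=3 plate=6 rubber=10
After 21 (consume 3 obsidian): plate=6 rubber=10
After 22 (consume 10 rubber): plate=6
After 23 (consume 2 plate): plate=4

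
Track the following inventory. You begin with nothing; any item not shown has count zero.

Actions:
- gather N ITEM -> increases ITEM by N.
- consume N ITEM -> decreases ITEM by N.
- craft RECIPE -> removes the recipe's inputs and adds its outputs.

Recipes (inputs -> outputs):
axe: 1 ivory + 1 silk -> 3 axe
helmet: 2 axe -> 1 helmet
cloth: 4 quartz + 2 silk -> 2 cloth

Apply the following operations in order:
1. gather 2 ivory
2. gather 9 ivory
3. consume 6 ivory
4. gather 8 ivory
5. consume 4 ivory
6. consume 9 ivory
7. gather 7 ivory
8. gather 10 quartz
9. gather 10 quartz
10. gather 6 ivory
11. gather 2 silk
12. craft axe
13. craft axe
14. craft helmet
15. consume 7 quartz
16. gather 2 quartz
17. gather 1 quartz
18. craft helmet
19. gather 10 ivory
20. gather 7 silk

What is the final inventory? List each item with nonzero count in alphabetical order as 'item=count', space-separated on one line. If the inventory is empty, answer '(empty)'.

Answer: axe=2 helmet=2 ivory=21 quartz=16 silk=7

Derivation:
After 1 (gather 2 ivory): ivory=2
After 2 (gather 9 ivory): ivory=11
After 3 (consume 6 ivory): ivory=5
After 4 (gather 8 ivory): ivory=13
After 5 (consume 4 ivory): ivory=9
After 6 (consume 9 ivory): (empty)
After 7 (gather 7 ivory): ivory=7
After 8 (gather 10 quartz): ivory=7 quartz=10
After 9 (gather 10 quartz): ivory=7 quartz=20
After 10 (gather 6 ivory): ivory=13 quartz=20
After 11 (gather 2 silk): ivory=13 quartz=20 silk=2
After 12 (craft axe): axe=3 ivory=12 quartz=20 silk=1
After 13 (craft axe): axe=6 ivory=11 quartz=20
After 14 (craft helmet): axe=4 helmet=1 ivory=11 quartz=20
After 15 (consume 7 quartz): axe=4 helmet=1 ivory=11 quartz=13
After 16 (gather 2 quartz): axe=4 helmet=1 ivory=11 quartz=15
After 17 (gather 1 quartz): axe=4 helmet=1 ivory=11 quartz=16
After 18 (craft helmet): axe=2 helmet=2 ivory=11 quartz=16
After 19 (gather 10 ivory): axe=2 helmet=2 ivory=21 quartz=16
After 20 (gather 7 silk): axe=2 helmet=2 ivory=21 quartz=16 silk=7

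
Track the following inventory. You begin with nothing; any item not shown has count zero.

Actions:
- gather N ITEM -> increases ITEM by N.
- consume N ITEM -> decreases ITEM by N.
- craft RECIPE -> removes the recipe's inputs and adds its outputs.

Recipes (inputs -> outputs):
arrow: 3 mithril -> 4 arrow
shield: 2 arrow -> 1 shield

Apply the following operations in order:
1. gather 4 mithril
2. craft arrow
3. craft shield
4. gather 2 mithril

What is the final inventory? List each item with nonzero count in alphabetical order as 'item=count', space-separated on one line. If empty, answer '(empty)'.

Answer: arrow=2 mithril=3 shield=1

Derivation:
After 1 (gather 4 mithril): mithril=4
After 2 (craft arrow): arrow=4 mithril=1
After 3 (craft shield): arrow=2 mithril=1 shield=1
After 4 (gather 2 mithril): arrow=2 mithril=3 shield=1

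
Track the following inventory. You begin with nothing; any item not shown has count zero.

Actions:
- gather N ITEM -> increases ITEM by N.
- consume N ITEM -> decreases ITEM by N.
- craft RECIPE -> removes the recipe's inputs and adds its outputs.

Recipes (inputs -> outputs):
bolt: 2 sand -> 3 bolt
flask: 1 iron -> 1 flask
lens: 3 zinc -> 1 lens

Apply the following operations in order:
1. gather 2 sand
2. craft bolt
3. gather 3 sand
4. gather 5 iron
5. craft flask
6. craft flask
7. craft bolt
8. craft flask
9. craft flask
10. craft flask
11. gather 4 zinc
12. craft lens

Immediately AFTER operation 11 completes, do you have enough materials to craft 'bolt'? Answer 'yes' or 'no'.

After 1 (gather 2 sand): sand=2
After 2 (craft bolt): bolt=3
After 3 (gather 3 sand): bolt=3 sand=3
After 4 (gather 5 iron): bolt=3 iron=5 sand=3
After 5 (craft flask): bolt=3 flask=1 iron=4 sand=3
After 6 (craft flask): bolt=3 flask=2 iron=3 sand=3
After 7 (craft bolt): bolt=6 flask=2 iron=3 sand=1
After 8 (craft flask): bolt=6 flask=3 iron=2 sand=1
After 9 (craft flask): bolt=6 flask=4 iron=1 sand=1
After 10 (craft flask): bolt=6 flask=5 sand=1
After 11 (gather 4 zinc): bolt=6 flask=5 sand=1 zinc=4

Answer: no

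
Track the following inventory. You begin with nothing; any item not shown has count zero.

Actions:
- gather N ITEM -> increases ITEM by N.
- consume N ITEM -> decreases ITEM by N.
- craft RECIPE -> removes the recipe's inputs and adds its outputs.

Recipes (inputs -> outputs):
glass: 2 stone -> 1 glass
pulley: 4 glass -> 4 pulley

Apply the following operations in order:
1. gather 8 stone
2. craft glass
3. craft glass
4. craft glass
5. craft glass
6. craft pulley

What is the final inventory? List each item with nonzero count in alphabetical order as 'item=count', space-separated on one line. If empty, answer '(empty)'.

Answer: pulley=4

Derivation:
After 1 (gather 8 stone): stone=8
After 2 (craft glass): glass=1 stone=6
After 3 (craft glass): glass=2 stone=4
After 4 (craft glass): glass=3 stone=2
After 5 (craft glass): glass=4
After 6 (craft pulley): pulley=4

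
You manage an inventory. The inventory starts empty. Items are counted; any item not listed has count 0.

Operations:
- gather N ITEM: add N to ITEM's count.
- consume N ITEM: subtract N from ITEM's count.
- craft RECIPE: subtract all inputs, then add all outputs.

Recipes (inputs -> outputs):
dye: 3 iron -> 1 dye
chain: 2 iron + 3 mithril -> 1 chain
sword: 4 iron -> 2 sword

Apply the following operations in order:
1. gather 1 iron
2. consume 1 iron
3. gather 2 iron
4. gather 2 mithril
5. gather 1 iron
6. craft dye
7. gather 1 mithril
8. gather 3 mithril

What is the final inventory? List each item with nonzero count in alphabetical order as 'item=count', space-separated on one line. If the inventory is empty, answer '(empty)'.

After 1 (gather 1 iron): iron=1
After 2 (consume 1 iron): (empty)
After 3 (gather 2 iron): iron=2
After 4 (gather 2 mithril): iron=2 mithril=2
After 5 (gather 1 iron): iron=3 mithril=2
After 6 (craft dye): dye=1 mithril=2
After 7 (gather 1 mithril): dye=1 mithril=3
After 8 (gather 3 mithril): dye=1 mithril=6

Answer: dye=1 mithril=6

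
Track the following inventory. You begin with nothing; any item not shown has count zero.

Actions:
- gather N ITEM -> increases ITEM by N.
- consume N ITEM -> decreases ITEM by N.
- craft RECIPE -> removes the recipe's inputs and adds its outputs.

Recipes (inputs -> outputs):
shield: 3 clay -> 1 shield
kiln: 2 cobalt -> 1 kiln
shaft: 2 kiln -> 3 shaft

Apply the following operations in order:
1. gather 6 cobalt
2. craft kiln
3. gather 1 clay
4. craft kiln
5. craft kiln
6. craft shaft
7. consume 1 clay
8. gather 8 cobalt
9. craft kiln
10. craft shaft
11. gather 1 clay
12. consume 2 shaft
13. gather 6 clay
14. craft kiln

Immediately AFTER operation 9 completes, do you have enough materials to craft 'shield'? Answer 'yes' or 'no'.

Answer: no

Derivation:
After 1 (gather 6 cobalt): cobalt=6
After 2 (craft kiln): cobalt=4 kiln=1
After 3 (gather 1 clay): clay=1 cobalt=4 kiln=1
After 4 (craft kiln): clay=1 cobalt=2 kiln=2
After 5 (craft kiln): clay=1 kiln=3
After 6 (craft shaft): clay=1 kiln=1 shaft=3
After 7 (consume 1 clay): kiln=1 shaft=3
After 8 (gather 8 cobalt): cobalt=8 kiln=1 shaft=3
After 9 (craft kiln): cobalt=6 kiln=2 shaft=3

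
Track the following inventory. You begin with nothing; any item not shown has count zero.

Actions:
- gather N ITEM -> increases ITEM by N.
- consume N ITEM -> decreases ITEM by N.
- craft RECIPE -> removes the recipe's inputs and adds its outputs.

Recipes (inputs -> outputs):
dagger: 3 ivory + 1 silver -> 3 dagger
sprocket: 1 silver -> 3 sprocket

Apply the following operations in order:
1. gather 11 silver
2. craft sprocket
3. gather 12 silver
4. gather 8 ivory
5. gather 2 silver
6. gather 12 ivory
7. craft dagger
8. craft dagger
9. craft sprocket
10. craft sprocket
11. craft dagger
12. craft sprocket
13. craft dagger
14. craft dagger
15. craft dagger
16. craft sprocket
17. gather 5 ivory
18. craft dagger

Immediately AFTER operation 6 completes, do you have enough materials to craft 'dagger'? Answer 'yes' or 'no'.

After 1 (gather 11 silver): silver=11
After 2 (craft sprocket): silver=10 sprocket=3
After 3 (gather 12 silver): silver=22 sprocket=3
After 4 (gather 8 ivory): ivory=8 silver=22 sprocket=3
After 5 (gather 2 silver): ivory=8 silver=24 sprocket=3
After 6 (gather 12 ivory): ivory=20 silver=24 sprocket=3

Answer: yes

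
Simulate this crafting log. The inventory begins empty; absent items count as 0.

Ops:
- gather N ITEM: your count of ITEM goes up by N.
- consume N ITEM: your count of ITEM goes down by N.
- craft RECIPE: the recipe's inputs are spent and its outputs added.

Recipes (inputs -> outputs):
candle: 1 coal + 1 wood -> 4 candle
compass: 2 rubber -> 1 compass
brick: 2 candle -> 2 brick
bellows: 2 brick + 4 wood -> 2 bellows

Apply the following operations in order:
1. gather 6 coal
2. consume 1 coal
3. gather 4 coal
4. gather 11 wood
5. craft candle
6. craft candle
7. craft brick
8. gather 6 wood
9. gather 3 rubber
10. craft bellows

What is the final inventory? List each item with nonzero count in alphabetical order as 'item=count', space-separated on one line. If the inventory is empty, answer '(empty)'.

After 1 (gather 6 coal): coal=6
After 2 (consume 1 coal): coal=5
After 3 (gather 4 coal): coal=9
After 4 (gather 11 wood): coal=9 wood=11
After 5 (craft candle): candle=4 coal=8 wood=10
After 6 (craft candle): candle=8 coal=7 wood=9
After 7 (craft brick): brick=2 candle=6 coal=7 wood=9
After 8 (gather 6 wood): brick=2 candle=6 coal=7 wood=15
After 9 (gather 3 rubber): brick=2 candle=6 coal=7 rubber=3 wood=15
After 10 (craft bellows): bellows=2 candle=6 coal=7 rubber=3 wood=11

Answer: bellows=2 candle=6 coal=7 rubber=3 wood=11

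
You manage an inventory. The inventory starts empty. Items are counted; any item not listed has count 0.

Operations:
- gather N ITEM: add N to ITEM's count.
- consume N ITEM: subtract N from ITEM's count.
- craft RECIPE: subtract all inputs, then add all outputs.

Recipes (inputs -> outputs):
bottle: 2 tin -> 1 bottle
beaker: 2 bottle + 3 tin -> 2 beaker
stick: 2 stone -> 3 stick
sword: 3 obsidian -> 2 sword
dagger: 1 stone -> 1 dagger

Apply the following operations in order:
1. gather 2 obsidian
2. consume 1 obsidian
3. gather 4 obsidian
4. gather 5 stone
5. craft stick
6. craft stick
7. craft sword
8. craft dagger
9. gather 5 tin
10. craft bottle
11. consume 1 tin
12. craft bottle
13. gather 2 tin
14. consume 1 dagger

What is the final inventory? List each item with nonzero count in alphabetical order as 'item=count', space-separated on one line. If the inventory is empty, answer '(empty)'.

After 1 (gather 2 obsidian): obsidian=2
After 2 (consume 1 obsidian): obsidian=1
After 3 (gather 4 obsidian): obsidian=5
After 4 (gather 5 stone): obsidian=5 stone=5
After 5 (craft stick): obsidian=5 stick=3 stone=3
After 6 (craft stick): obsidian=5 stick=6 stone=1
After 7 (craft sword): obsidian=2 stick=6 stone=1 sword=2
After 8 (craft dagger): dagger=1 obsidian=2 stick=6 sword=2
After 9 (gather 5 tin): dagger=1 obsidian=2 stick=6 sword=2 tin=5
After 10 (craft bottle): bottle=1 dagger=1 obsidian=2 stick=6 sword=2 tin=3
After 11 (consume 1 tin): bottle=1 dagger=1 obsidian=2 stick=6 sword=2 tin=2
After 12 (craft bottle): bottle=2 dagger=1 obsidian=2 stick=6 sword=2
After 13 (gather 2 tin): bottle=2 dagger=1 obsidian=2 stick=6 sword=2 tin=2
After 14 (consume 1 dagger): bottle=2 obsidian=2 stick=6 sword=2 tin=2

Answer: bottle=2 obsidian=2 stick=6 sword=2 tin=2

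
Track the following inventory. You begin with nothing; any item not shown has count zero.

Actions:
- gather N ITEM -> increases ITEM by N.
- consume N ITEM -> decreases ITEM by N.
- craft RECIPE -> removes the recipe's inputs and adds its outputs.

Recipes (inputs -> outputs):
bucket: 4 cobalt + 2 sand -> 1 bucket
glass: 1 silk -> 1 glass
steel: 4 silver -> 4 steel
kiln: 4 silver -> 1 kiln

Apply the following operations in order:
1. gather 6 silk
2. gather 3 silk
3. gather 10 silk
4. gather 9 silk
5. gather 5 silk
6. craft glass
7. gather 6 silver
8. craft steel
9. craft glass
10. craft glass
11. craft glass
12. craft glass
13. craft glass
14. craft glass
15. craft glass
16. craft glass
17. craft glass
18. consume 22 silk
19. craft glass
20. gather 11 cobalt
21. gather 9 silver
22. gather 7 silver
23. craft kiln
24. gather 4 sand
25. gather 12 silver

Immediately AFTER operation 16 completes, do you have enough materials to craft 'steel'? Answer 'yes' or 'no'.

Answer: no

Derivation:
After 1 (gather 6 silk): silk=6
After 2 (gather 3 silk): silk=9
After 3 (gather 10 silk): silk=19
After 4 (gather 9 silk): silk=28
After 5 (gather 5 silk): silk=33
After 6 (craft glass): glass=1 silk=32
After 7 (gather 6 silver): glass=1 silk=32 silver=6
After 8 (craft steel): glass=1 silk=32 silver=2 steel=4
After 9 (craft glass): glass=2 silk=31 silver=2 steel=4
After 10 (craft glass): glass=3 silk=30 silver=2 steel=4
After 11 (craft glass): glass=4 silk=29 silver=2 steel=4
After 12 (craft glass): glass=5 silk=28 silver=2 steel=4
After 13 (craft glass): glass=6 silk=27 silver=2 steel=4
After 14 (craft glass): glass=7 silk=26 silver=2 steel=4
After 15 (craft glass): glass=8 silk=25 silver=2 steel=4
After 16 (craft glass): glass=9 silk=24 silver=2 steel=4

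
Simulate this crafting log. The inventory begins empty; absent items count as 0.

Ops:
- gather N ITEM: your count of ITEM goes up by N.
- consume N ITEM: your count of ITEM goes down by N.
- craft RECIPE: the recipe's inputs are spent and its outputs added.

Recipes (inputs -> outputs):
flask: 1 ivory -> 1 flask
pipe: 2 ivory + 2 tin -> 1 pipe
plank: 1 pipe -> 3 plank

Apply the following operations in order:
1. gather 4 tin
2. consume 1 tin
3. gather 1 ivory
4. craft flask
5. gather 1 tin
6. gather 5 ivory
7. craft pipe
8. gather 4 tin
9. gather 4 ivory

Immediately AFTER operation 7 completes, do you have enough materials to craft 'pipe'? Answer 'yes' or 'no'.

After 1 (gather 4 tin): tin=4
After 2 (consume 1 tin): tin=3
After 3 (gather 1 ivory): ivory=1 tin=3
After 4 (craft flask): flask=1 tin=3
After 5 (gather 1 tin): flask=1 tin=4
After 6 (gather 5 ivory): flask=1 ivory=5 tin=4
After 7 (craft pipe): flask=1 ivory=3 pipe=1 tin=2

Answer: yes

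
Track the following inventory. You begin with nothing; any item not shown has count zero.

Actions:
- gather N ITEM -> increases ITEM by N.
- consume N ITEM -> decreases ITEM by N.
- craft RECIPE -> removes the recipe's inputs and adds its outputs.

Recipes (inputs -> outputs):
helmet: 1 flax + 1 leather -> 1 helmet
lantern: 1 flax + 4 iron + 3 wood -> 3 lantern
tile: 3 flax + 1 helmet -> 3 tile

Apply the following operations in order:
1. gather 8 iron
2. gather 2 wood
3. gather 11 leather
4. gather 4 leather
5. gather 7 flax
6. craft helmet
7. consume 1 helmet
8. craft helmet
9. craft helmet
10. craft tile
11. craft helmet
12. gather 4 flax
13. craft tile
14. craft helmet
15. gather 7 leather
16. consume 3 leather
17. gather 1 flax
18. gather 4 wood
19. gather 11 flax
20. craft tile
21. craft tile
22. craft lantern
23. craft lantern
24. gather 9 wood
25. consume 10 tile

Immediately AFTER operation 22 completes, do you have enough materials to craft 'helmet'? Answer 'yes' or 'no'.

After 1 (gather 8 iron): iron=8
After 2 (gather 2 wood): iron=8 wood=2
After 3 (gather 11 leather): iron=8 leather=11 wood=2
After 4 (gather 4 leather): iron=8 leather=15 wood=2
After 5 (gather 7 flax): flax=7 iron=8 leather=15 wood=2
After 6 (craft helmet): flax=6 helmet=1 iron=8 leather=14 wood=2
After 7 (consume 1 helmet): flax=6 iron=8 leather=14 wood=2
After 8 (craft helmet): flax=5 helmet=1 iron=8 leather=13 wood=2
After 9 (craft helmet): flax=4 helmet=2 iron=8 leather=12 wood=2
After 10 (craft tile): flax=1 helmet=1 iron=8 leather=12 tile=3 wood=2
After 11 (craft helmet): helmet=2 iron=8 leather=11 tile=3 wood=2
After 12 (gather 4 flax): flax=4 helmet=2 iron=8 leather=11 tile=3 wood=2
After 13 (craft tile): flax=1 helmet=1 iron=8 leather=11 tile=6 wood=2
After 14 (craft helmet): helmet=2 iron=8 leather=10 tile=6 wood=2
After 15 (gather 7 leather): helmet=2 iron=8 leather=17 tile=6 wood=2
After 16 (consume 3 leather): helmet=2 iron=8 leather=14 tile=6 wood=2
After 17 (gather 1 flax): flax=1 helmet=2 iron=8 leather=14 tile=6 wood=2
After 18 (gather 4 wood): flax=1 helmet=2 iron=8 leather=14 tile=6 wood=6
After 19 (gather 11 flax): flax=12 helmet=2 iron=8 leather=14 tile=6 wood=6
After 20 (craft tile): flax=9 helmet=1 iron=8 leather=14 tile=9 wood=6
After 21 (craft tile): flax=6 iron=8 leather=14 tile=12 wood=6
After 22 (craft lantern): flax=5 iron=4 lantern=3 leather=14 tile=12 wood=3

Answer: yes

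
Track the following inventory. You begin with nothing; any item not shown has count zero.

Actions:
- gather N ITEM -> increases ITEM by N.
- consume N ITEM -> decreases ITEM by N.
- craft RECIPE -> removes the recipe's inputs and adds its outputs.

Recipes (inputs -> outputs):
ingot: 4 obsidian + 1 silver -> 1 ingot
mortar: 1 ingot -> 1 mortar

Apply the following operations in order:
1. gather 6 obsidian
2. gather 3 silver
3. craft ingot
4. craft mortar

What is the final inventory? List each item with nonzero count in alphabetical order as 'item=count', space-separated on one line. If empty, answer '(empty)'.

After 1 (gather 6 obsidian): obsidian=6
After 2 (gather 3 silver): obsidian=6 silver=3
After 3 (craft ingot): ingot=1 obsidian=2 silver=2
After 4 (craft mortar): mortar=1 obsidian=2 silver=2

Answer: mortar=1 obsidian=2 silver=2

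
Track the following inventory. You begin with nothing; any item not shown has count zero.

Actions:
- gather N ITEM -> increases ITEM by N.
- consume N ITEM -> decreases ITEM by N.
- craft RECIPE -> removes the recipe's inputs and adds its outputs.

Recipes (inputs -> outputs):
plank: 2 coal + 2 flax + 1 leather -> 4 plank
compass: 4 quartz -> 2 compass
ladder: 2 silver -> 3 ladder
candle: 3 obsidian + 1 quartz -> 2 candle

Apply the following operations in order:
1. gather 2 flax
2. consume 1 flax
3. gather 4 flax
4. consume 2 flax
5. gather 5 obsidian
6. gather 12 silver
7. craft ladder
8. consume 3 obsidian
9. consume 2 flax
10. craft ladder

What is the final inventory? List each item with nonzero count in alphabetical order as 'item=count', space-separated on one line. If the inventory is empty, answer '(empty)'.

After 1 (gather 2 flax): flax=2
After 2 (consume 1 flax): flax=1
After 3 (gather 4 flax): flax=5
After 4 (consume 2 flax): flax=3
After 5 (gather 5 obsidian): flax=3 obsidian=5
After 6 (gather 12 silver): flax=3 obsidian=5 silver=12
After 7 (craft ladder): flax=3 ladder=3 obsidian=5 silver=10
After 8 (consume 3 obsidian): flax=3 ladder=3 obsidian=2 silver=10
After 9 (consume 2 flax): flax=1 ladder=3 obsidian=2 silver=10
After 10 (craft ladder): flax=1 ladder=6 obsidian=2 silver=8

Answer: flax=1 ladder=6 obsidian=2 silver=8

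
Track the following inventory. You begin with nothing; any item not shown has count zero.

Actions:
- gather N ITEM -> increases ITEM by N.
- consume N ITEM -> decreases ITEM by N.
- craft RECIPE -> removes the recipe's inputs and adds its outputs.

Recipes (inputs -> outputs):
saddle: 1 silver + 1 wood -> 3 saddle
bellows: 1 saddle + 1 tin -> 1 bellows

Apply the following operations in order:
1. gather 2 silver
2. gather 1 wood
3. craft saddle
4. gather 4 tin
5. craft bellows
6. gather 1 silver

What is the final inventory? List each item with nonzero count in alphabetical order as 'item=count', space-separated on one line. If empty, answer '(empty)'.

Answer: bellows=1 saddle=2 silver=2 tin=3

Derivation:
After 1 (gather 2 silver): silver=2
After 2 (gather 1 wood): silver=2 wood=1
After 3 (craft saddle): saddle=3 silver=1
After 4 (gather 4 tin): saddle=3 silver=1 tin=4
After 5 (craft bellows): bellows=1 saddle=2 silver=1 tin=3
After 6 (gather 1 silver): bellows=1 saddle=2 silver=2 tin=3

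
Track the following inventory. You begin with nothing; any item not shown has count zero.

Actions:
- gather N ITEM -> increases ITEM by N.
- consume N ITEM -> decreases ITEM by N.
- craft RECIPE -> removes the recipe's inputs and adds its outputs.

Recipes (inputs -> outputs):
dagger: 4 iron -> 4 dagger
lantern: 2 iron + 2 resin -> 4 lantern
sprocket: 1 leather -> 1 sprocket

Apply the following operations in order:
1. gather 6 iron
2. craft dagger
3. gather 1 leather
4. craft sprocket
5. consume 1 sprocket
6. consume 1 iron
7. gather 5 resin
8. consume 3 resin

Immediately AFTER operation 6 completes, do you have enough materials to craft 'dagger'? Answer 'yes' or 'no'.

After 1 (gather 6 iron): iron=6
After 2 (craft dagger): dagger=4 iron=2
After 3 (gather 1 leather): dagger=4 iron=2 leather=1
After 4 (craft sprocket): dagger=4 iron=2 sprocket=1
After 5 (consume 1 sprocket): dagger=4 iron=2
After 6 (consume 1 iron): dagger=4 iron=1

Answer: no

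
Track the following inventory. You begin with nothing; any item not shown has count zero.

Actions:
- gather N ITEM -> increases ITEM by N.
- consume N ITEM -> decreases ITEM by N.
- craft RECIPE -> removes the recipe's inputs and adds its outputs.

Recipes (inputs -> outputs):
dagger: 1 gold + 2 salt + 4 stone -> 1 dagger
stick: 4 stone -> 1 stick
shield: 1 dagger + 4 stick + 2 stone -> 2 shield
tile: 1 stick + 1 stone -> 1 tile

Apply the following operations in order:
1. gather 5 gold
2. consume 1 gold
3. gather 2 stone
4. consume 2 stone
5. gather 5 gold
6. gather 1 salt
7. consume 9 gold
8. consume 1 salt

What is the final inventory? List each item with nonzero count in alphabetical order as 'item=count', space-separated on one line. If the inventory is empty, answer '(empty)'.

After 1 (gather 5 gold): gold=5
After 2 (consume 1 gold): gold=4
After 3 (gather 2 stone): gold=4 stone=2
After 4 (consume 2 stone): gold=4
After 5 (gather 5 gold): gold=9
After 6 (gather 1 salt): gold=9 salt=1
After 7 (consume 9 gold): salt=1
After 8 (consume 1 salt): (empty)

Answer: (empty)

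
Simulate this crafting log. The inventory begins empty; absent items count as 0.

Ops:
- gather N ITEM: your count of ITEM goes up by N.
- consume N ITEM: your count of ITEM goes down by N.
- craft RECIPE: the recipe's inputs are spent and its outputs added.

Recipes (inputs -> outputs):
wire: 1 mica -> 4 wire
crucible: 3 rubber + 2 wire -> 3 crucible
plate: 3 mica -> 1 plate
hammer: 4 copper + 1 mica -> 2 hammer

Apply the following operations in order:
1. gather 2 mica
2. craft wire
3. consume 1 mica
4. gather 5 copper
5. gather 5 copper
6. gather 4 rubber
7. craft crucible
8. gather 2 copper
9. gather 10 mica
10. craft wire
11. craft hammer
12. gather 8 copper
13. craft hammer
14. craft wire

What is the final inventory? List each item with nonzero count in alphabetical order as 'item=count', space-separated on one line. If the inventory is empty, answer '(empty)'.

After 1 (gather 2 mica): mica=2
After 2 (craft wire): mica=1 wire=4
After 3 (consume 1 mica): wire=4
After 4 (gather 5 copper): copper=5 wire=4
After 5 (gather 5 copper): copper=10 wire=4
After 6 (gather 4 rubber): copper=10 rubber=4 wire=4
After 7 (craft crucible): copper=10 crucible=3 rubber=1 wire=2
After 8 (gather 2 copper): copper=12 crucible=3 rubber=1 wire=2
After 9 (gather 10 mica): copper=12 crucible=3 mica=10 rubber=1 wire=2
After 10 (craft wire): copper=12 crucible=3 mica=9 rubber=1 wire=6
After 11 (craft hammer): copper=8 crucible=3 hammer=2 mica=8 rubber=1 wire=6
After 12 (gather 8 copper): copper=16 crucible=3 hammer=2 mica=8 rubber=1 wire=6
After 13 (craft hammer): copper=12 crucible=3 hammer=4 mica=7 rubber=1 wire=6
After 14 (craft wire): copper=12 crucible=3 hammer=4 mica=6 rubber=1 wire=10

Answer: copper=12 crucible=3 hammer=4 mica=6 rubber=1 wire=10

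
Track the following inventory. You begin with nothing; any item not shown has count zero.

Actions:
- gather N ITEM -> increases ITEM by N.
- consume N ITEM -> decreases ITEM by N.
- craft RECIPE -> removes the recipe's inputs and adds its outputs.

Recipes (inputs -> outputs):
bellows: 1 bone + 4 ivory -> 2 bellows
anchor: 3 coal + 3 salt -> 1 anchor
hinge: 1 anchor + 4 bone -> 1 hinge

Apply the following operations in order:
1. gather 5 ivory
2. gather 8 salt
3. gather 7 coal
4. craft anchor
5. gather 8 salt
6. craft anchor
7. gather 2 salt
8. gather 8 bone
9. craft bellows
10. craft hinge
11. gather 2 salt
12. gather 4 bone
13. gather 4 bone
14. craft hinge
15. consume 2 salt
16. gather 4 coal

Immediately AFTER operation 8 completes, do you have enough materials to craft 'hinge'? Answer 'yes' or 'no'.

Answer: yes

Derivation:
After 1 (gather 5 ivory): ivory=5
After 2 (gather 8 salt): ivory=5 salt=8
After 3 (gather 7 coal): coal=7 ivory=5 salt=8
After 4 (craft anchor): anchor=1 coal=4 ivory=5 salt=5
After 5 (gather 8 salt): anchor=1 coal=4 ivory=5 salt=13
After 6 (craft anchor): anchor=2 coal=1 ivory=5 salt=10
After 7 (gather 2 salt): anchor=2 coal=1 ivory=5 salt=12
After 8 (gather 8 bone): anchor=2 bone=8 coal=1 ivory=5 salt=12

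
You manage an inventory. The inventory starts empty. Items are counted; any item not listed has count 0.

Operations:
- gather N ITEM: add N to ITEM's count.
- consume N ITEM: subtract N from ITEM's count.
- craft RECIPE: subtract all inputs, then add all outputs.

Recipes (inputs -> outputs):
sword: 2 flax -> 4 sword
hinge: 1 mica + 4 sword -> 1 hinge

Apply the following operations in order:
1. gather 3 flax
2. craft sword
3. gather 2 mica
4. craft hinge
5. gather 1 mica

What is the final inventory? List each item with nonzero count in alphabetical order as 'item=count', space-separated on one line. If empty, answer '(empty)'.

Answer: flax=1 hinge=1 mica=2

Derivation:
After 1 (gather 3 flax): flax=3
After 2 (craft sword): flax=1 sword=4
After 3 (gather 2 mica): flax=1 mica=2 sword=4
After 4 (craft hinge): flax=1 hinge=1 mica=1
After 5 (gather 1 mica): flax=1 hinge=1 mica=2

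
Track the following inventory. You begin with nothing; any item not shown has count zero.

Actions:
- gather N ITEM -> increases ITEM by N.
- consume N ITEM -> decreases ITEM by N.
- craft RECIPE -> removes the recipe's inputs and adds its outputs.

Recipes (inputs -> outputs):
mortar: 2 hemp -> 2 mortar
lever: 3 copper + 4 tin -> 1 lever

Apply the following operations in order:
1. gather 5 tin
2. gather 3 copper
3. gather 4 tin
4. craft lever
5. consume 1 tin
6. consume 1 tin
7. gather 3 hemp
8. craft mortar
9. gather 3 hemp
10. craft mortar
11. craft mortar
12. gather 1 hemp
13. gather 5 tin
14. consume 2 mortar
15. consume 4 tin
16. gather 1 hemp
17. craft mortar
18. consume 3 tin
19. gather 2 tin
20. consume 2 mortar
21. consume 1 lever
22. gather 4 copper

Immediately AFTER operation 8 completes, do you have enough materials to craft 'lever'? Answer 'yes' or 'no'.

Answer: no

Derivation:
After 1 (gather 5 tin): tin=5
After 2 (gather 3 copper): copper=3 tin=5
After 3 (gather 4 tin): copper=3 tin=9
After 4 (craft lever): lever=1 tin=5
After 5 (consume 1 tin): lever=1 tin=4
After 6 (consume 1 tin): lever=1 tin=3
After 7 (gather 3 hemp): hemp=3 lever=1 tin=3
After 8 (craft mortar): hemp=1 lever=1 mortar=2 tin=3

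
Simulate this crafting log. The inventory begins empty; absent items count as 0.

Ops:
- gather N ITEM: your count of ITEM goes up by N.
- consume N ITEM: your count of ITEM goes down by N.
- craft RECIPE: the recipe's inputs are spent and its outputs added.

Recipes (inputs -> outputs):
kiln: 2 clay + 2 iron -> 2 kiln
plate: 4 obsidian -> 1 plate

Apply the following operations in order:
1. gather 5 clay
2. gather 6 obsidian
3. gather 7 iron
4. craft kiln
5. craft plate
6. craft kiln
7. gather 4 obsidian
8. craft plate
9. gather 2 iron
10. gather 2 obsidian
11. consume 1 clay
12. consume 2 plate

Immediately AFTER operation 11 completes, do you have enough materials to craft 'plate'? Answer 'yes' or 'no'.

After 1 (gather 5 clay): clay=5
After 2 (gather 6 obsidian): clay=5 obsidian=6
After 3 (gather 7 iron): clay=5 iron=7 obsidian=6
After 4 (craft kiln): clay=3 iron=5 kiln=2 obsidian=6
After 5 (craft plate): clay=3 iron=5 kiln=2 obsidian=2 plate=1
After 6 (craft kiln): clay=1 iron=3 kiln=4 obsidian=2 plate=1
After 7 (gather 4 obsidian): clay=1 iron=3 kiln=4 obsidian=6 plate=1
After 8 (craft plate): clay=1 iron=3 kiln=4 obsidian=2 plate=2
After 9 (gather 2 iron): clay=1 iron=5 kiln=4 obsidian=2 plate=2
After 10 (gather 2 obsidian): clay=1 iron=5 kiln=4 obsidian=4 plate=2
After 11 (consume 1 clay): iron=5 kiln=4 obsidian=4 plate=2

Answer: yes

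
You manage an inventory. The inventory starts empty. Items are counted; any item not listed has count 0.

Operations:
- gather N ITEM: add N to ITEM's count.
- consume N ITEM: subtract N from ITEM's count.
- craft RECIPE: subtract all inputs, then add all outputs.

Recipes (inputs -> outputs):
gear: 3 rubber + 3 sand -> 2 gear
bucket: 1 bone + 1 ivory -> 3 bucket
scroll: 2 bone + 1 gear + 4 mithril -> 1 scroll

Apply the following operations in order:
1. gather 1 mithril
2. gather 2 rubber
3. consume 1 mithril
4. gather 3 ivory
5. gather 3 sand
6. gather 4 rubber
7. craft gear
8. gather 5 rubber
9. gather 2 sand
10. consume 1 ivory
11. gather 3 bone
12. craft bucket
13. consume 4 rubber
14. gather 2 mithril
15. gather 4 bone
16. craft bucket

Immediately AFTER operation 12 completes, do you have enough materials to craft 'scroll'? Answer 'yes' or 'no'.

After 1 (gather 1 mithril): mithril=1
After 2 (gather 2 rubber): mithril=1 rubber=2
After 3 (consume 1 mithril): rubber=2
After 4 (gather 3 ivory): ivory=3 rubber=2
After 5 (gather 3 sand): ivory=3 rubber=2 sand=3
After 6 (gather 4 rubber): ivory=3 rubber=6 sand=3
After 7 (craft gear): gear=2 ivory=3 rubber=3
After 8 (gather 5 rubber): gear=2 ivory=3 rubber=8
After 9 (gather 2 sand): gear=2 ivory=3 rubber=8 sand=2
After 10 (consume 1 ivory): gear=2 ivory=2 rubber=8 sand=2
After 11 (gather 3 bone): bone=3 gear=2 ivory=2 rubber=8 sand=2
After 12 (craft bucket): bone=2 bucket=3 gear=2 ivory=1 rubber=8 sand=2

Answer: no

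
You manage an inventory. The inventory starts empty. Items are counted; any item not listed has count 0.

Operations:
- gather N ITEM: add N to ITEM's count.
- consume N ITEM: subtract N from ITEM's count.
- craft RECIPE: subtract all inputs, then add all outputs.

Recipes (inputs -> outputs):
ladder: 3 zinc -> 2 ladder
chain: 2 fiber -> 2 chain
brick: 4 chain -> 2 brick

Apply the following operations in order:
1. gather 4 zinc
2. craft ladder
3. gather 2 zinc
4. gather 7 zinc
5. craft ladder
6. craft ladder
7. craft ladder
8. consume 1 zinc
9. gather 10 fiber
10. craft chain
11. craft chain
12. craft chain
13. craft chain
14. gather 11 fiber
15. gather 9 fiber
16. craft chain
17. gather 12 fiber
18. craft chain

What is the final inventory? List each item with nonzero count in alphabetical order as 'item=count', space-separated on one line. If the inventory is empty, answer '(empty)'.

Answer: chain=12 fiber=30 ladder=8

Derivation:
After 1 (gather 4 zinc): zinc=4
After 2 (craft ladder): ladder=2 zinc=1
After 3 (gather 2 zinc): ladder=2 zinc=3
After 4 (gather 7 zinc): ladder=2 zinc=10
After 5 (craft ladder): ladder=4 zinc=7
After 6 (craft ladder): ladder=6 zinc=4
After 7 (craft ladder): ladder=8 zinc=1
After 8 (consume 1 zinc): ladder=8
After 9 (gather 10 fiber): fiber=10 ladder=8
After 10 (craft chain): chain=2 fiber=8 ladder=8
After 11 (craft chain): chain=4 fiber=6 ladder=8
After 12 (craft chain): chain=6 fiber=4 ladder=8
After 13 (craft chain): chain=8 fiber=2 ladder=8
After 14 (gather 11 fiber): chain=8 fiber=13 ladder=8
After 15 (gather 9 fiber): chain=8 fiber=22 ladder=8
After 16 (craft chain): chain=10 fiber=20 ladder=8
After 17 (gather 12 fiber): chain=10 fiber=32 ladder=8
After 18 (craft chain): chain=12 fiber=30 ladder=8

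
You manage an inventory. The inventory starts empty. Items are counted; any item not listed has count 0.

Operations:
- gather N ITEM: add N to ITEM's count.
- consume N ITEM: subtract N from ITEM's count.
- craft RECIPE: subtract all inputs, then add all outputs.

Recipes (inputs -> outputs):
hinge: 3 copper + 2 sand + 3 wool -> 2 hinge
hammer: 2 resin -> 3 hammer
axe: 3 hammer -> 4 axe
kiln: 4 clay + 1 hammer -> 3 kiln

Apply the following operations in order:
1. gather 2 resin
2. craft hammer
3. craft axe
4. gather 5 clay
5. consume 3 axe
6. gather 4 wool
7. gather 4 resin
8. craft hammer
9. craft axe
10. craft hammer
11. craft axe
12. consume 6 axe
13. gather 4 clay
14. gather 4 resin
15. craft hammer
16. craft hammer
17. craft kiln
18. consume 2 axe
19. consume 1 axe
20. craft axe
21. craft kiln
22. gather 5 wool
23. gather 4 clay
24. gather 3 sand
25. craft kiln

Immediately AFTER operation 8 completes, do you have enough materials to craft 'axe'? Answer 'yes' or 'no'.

Answer: yes

Derivation:
After 1 (gather 2 resin): resin=2
After 2 (craft hammer): hammer=3
After 3 (craft axe): axe=4
After 4 (gather 5 clay): axe=4 clay=5
After 5 (consume 3 axe): axe=1 clay=5
After 6 (gather 4 wool): axe=1 clay=5 wool=4
After 7 (gather 4 resin): axe=1 clay=5 resin=4 wool=4
After 8 (craft hammer): axe=1 clay=5 hammer=3 resin=2 wool=4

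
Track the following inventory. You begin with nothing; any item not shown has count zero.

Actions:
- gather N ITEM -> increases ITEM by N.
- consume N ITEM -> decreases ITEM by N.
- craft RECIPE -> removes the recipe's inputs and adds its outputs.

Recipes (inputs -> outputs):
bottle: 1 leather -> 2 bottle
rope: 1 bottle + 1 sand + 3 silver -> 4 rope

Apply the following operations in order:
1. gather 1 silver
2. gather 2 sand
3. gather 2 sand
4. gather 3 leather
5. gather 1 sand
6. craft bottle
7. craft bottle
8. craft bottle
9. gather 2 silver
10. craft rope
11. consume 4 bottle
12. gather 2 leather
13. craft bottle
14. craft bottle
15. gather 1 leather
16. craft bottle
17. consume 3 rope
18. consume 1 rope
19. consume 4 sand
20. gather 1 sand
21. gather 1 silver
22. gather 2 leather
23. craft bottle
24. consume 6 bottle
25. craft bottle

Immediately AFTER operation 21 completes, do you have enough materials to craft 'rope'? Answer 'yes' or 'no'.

Answer: no

Derivation:
After 1 (gather 1 silver): silver=1
After 2 (gather 2 sand): sand=2 silver=1
After 3 (gather 2 sand): sand=4 silver=1
After 4 (gather 3 leather): leather=3 sand=4 silver=1
After 5 (gather 1 sand): leather=3 sand=5 silver=1
After 6 (craft bottle): bottle=2 leather=2 sand=5 silver=1
After 7 (craft bottle): bottle=4 leather=1 sand=5 silver=1
After 8 (craft bottle): bottle=6 sand=5 silver=1
After 9 (gather 2 silver): bottle=6 sand=5 silver=3
After 10 (craft rope): bottle=5 rope=4 sand=4
After 11 (consume 4 bottle): bottle=1 rope=4 sand=4
After 12 (gather 2 leather): bottle=1 leather=2 rope=4 sand=4
After 13 (craft bottle): bottle=3 leather=1 rope=4 sand=4
After 14 (craft bottle): bottle=5 rope=4 sand=4
After 15 (gather 1 leather): bottle=5 leather=1 rope=4 sand=4
After 16 (craft bottle): bottle=7 rope=4 sand=4
After 17 (consume 3 rope): bottle=7 rope=1 sand=4
After 18 (consume 1 rope): bottle=7 sand=4
After 19 (consume 4 sand): bottle=7
After 20 (gather 1 sand): bottle=7 sand=1
After 21 (gather 1 silver): bottle=7 sand=1 silver=1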